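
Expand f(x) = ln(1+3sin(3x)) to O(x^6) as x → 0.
9*x - 81*x**2/2 + 459*x**3/2 - 6075*x**4/4 + 85779*x**5/8 + O(x**6)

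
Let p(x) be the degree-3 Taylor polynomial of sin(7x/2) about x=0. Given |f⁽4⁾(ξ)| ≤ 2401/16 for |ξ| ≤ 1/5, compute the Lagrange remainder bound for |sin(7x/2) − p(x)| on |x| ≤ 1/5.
2401/240000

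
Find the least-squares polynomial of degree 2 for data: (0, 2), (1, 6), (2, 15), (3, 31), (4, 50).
66/35 + (107/70)x + (37/14)x²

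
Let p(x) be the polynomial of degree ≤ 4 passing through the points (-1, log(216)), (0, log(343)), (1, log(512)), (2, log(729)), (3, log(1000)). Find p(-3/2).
log(17179869184*2**(25/32)*3**(121/128)*5**(105/128)*7**(5/32)/2542277241)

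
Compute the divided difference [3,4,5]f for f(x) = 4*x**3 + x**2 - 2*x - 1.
49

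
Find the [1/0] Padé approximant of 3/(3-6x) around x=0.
2*x + 1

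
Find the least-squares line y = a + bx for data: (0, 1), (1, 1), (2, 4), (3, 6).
a = 3/10, b = 9/5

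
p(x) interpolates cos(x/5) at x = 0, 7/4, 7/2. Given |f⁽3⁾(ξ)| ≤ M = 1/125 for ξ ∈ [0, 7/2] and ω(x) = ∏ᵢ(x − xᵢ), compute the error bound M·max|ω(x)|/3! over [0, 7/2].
343*sqrt(3)/216000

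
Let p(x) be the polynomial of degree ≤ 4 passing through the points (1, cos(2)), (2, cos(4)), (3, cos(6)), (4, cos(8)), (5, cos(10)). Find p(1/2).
315*cos(2)/128 + 35*cos(10)/128 - 45*cos(8)/32 - 105*cos(4)/32 + 189*cos(6)/64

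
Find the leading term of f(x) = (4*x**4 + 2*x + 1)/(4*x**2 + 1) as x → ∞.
x**2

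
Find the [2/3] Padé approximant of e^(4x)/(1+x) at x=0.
(4*x**2/5 + 6*x/5 + 1)/(-4*x**3/15 + 6*x**2/5 - 9*x/5 + 1)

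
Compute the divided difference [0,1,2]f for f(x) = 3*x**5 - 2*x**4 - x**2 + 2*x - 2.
30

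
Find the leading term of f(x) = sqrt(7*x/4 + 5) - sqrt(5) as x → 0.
7*sqrt(5)*x/40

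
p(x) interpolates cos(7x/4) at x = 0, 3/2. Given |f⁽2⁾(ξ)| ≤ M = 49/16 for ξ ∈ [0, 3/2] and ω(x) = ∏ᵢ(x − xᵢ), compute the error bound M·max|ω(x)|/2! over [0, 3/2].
441/512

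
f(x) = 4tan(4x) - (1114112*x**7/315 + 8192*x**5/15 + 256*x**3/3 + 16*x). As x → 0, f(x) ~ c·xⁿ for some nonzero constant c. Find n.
9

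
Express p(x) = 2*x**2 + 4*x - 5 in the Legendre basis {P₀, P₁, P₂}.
(-13/3)P₀ + (4)P₁ + (4/3)P₂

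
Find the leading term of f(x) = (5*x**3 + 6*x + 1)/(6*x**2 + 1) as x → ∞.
5*x/6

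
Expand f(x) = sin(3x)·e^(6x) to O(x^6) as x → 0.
3*x + 18*x**2 + 99*x**3/2 + 81*x**4 + 3321*x**5/40 + O(x**6)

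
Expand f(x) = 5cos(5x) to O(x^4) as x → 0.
5 - 125*x**2/2 + O(x**4)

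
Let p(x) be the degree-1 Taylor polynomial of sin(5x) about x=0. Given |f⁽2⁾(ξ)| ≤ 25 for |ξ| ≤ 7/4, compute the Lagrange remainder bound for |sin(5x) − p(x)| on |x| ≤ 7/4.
1225/32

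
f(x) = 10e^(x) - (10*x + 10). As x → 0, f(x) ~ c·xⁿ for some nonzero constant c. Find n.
2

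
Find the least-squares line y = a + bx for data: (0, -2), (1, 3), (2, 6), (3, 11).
a = -9/5, b = 21/5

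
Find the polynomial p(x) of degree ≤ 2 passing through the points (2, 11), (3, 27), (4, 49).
3*x**2 + x - 3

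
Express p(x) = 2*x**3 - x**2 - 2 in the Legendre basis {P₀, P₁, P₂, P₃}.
(-7/3)P₀ + (6/5)P₁ + (-2/3)P₂ + (4/5)P₃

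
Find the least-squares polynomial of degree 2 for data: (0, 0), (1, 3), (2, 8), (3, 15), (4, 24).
(2)x + x²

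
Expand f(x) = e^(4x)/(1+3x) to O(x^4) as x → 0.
1 + x + 5*x**2 - 13*x**3/3 + O(x**4)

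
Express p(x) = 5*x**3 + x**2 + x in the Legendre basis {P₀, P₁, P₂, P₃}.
(1/3)P₀ + (4)P₁ + (2/3)P₂ + (2)P₃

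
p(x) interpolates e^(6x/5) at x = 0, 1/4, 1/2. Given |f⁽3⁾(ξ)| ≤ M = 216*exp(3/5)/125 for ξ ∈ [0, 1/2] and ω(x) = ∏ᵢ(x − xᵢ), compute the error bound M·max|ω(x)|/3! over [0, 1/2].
sqrt(3)*exp(3/5)/1000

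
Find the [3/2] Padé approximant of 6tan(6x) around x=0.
(-432*x**3/5 + 36*x)/(1 - 72*x**2/5)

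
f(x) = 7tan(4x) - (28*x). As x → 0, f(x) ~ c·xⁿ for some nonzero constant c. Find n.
3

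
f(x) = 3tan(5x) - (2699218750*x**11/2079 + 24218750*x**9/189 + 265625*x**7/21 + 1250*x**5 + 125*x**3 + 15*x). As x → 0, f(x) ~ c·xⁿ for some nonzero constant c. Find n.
13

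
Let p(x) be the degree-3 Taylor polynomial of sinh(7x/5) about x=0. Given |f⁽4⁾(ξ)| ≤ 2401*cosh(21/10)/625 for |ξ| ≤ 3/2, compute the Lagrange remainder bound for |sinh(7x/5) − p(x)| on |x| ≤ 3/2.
64827*cosh(21/10)/80000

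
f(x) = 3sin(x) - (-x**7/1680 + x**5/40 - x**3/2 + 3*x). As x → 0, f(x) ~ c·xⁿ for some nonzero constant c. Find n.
9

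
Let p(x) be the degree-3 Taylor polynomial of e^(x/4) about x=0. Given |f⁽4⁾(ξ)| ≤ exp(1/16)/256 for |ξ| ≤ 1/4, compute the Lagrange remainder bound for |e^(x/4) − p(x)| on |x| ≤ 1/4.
exp(1/16)/1572864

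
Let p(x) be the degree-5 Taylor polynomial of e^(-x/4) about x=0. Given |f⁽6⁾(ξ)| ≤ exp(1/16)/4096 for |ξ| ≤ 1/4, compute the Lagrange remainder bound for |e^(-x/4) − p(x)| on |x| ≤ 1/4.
exp(1/16)/12079595520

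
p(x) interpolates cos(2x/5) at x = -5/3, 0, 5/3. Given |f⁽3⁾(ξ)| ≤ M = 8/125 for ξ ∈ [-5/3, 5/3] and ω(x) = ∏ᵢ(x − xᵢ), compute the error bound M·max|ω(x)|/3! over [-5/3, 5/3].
8*sqrt(3)/729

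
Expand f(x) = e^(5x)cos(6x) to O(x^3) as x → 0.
1 + 5*x - 11*x**2/2 + O(x**3)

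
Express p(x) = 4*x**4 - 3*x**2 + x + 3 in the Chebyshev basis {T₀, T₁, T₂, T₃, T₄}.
(3)T₀ + T₁ + (1/2)T₂ + (1/2)T₄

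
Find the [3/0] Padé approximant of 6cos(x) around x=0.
6 - 3*x**2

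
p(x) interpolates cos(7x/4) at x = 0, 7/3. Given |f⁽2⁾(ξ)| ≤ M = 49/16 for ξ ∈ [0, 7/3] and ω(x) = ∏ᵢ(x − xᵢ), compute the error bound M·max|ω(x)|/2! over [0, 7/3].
2401/1152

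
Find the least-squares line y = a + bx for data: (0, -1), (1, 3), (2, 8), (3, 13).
a = -13/10, b = 47/10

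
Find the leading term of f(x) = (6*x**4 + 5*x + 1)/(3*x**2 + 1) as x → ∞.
2*x**2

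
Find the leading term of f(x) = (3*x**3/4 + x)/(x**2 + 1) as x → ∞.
3*x/4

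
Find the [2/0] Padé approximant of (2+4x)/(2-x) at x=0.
5*x**2/4 + 5*x/2 + 1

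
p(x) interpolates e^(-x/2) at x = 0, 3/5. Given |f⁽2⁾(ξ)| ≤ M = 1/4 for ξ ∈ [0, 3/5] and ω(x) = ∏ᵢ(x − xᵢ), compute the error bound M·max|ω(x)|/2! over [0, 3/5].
9/800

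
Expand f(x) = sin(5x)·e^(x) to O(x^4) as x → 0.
5*x + 5*x**2 - 55*x**3/3 + O(x**4)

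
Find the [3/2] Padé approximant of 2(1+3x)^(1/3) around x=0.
(14*x**3/15 + 42*x**2/5 + 42*x/5 + 2)/(2*x**2 + 16*x/5 + 1)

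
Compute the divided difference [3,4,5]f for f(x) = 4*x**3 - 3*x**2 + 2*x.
45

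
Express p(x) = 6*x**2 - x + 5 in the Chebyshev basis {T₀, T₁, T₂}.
(8)T₀ - T₁ + (3)T₂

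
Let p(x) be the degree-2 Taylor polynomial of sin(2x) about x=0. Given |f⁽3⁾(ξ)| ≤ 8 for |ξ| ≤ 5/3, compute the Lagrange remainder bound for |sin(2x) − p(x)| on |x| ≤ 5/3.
500/81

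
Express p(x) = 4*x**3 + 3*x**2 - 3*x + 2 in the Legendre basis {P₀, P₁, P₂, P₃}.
(3)P₀ + (-3/5)P₁ + (2)P₂ + (8/5)P₃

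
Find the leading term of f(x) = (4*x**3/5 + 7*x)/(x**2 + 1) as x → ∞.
4*x/5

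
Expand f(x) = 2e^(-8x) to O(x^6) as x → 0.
2 - 16*x + 64*x**2 - 512*x**3/3 + 1024*x**4/3 - 8192*x**5/15 + O(x**6)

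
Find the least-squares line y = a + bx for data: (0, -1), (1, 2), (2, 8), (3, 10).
a = -11/10, b = 39/10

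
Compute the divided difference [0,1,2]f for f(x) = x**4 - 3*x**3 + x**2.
-1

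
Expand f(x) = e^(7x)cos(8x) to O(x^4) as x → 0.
1 + 7*x - 15*x**2/2 - 1001*x**3/6 + O(x**4)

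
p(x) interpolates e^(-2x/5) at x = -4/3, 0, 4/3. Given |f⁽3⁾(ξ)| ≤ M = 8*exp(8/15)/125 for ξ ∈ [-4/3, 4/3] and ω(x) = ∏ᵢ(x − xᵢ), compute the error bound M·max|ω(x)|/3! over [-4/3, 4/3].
512*sqrt(3)*exp(8/15)/91125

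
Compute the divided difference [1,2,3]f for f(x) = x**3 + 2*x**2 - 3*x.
8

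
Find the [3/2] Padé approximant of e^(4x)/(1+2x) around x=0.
(64*x**3/15 + 24*x**2/5 + 18*x/5 + 1)/(-12*x**2/5 + 8*x/5 + 1)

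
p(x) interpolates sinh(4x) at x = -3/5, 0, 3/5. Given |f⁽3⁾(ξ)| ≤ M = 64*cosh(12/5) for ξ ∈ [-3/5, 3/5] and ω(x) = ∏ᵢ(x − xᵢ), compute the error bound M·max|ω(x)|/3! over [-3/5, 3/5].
64*sqrt(3)*cosh(12/5)/125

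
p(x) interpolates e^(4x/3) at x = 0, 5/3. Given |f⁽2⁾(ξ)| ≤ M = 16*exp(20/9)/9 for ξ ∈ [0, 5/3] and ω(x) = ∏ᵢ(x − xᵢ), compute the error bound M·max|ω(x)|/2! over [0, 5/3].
50*exp(20/9)/81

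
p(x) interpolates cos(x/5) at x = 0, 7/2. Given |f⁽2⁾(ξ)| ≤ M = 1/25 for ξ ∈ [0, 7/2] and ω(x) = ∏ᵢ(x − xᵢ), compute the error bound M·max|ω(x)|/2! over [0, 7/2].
49/800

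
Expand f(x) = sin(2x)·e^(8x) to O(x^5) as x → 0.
2*x + 16*x**2 + 188*x**3/3 + 160*x**4 + O(x**5)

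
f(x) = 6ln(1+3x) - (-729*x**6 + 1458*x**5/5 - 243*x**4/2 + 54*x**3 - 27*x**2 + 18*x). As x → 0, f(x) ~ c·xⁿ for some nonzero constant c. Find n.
7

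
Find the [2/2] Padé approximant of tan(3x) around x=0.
3*x/(1 - 3*x**2)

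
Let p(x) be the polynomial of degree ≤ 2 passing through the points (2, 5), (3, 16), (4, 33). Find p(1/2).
-1/4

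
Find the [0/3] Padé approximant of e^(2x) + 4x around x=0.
1/(-580*x**3/3 + 34*x**2 - 6*x + 1)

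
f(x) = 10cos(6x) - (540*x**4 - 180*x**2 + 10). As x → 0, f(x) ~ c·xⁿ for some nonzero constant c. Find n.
6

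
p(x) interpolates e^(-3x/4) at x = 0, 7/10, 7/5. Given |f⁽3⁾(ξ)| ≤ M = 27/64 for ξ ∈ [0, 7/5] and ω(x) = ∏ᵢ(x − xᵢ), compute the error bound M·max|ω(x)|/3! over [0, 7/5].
343*sqrt(3)/64000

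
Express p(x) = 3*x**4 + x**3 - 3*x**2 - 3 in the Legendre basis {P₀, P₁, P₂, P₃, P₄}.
(-17/5)P₀ + (3/5)P₁ + (-2/7)P₂ + (2/5)P₃ + (24/35)P₄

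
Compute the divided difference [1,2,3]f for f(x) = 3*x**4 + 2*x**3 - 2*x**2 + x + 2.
85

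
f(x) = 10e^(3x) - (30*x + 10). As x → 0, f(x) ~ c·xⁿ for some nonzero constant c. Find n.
2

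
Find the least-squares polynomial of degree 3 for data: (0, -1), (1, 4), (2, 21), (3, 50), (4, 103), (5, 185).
-79/63 + (1513/378)x + (263/252)x² + (121/108)x³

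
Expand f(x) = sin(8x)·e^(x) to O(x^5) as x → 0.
8*x + 8*x**2 - 244*x**3/3 - 84*x**4 + O(x**5)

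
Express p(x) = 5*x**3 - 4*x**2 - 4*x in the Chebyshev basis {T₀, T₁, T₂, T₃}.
(-2)T₀ + (-1/4)T₁ + (-2)T₂ + (5/4)T₃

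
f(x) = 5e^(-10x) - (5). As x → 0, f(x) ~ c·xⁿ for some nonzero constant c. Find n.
1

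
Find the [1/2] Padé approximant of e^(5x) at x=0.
(5*x/3 + 1)/(25*x**2/6 - 10*x/3 + 1)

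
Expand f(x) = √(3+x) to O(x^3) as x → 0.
sqrt(3) + sqrt(3)*x/6 - sqrt(3)*x**2/72 + O(x**3)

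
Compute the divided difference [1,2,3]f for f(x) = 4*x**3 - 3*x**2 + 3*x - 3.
21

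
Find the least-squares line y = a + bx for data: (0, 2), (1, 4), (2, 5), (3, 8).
a = 19/10, b = 19/10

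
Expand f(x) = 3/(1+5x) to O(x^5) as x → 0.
3 - 15*x + 75*x**2 - 375*x**3 + 1875*x**4 + O(x**5)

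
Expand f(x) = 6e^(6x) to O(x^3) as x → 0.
6 + 36*x + 108*x**2 + O(x**3)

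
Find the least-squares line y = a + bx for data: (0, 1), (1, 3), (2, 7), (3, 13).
a = 0, b = 4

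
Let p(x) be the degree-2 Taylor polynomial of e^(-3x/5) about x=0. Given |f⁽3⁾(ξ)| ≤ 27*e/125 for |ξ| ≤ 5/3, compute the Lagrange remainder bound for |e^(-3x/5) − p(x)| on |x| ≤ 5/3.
e/6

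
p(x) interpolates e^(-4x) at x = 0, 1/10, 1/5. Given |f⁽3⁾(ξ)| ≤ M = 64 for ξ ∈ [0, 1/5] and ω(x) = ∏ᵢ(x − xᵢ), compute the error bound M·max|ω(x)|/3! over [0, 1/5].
8*sqrt(3)/3375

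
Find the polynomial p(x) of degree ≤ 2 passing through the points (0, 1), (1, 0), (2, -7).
-3*x**2 + 2*x + 1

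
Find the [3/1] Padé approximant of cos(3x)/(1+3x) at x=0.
(9*x**3/8 - 21*x**2/4 + x/4 + 1)/(13*x/4 + 1)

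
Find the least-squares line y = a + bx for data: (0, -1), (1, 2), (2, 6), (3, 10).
a = -13/10, b = 37/10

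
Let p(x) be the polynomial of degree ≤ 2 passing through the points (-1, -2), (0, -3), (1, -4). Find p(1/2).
-7/2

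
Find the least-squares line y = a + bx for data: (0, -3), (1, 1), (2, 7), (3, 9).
a = -14/5, b = 21/5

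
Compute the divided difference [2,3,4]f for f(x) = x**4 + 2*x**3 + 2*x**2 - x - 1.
75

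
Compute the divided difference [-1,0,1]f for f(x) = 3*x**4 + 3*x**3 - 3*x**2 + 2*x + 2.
0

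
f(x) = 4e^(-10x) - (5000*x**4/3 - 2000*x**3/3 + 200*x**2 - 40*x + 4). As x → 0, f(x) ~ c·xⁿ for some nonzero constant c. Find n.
5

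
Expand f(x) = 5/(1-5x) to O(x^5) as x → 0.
5 + 25*x + 125*x**2 + 625*x**3 + 3125*x**4 + O(x**5)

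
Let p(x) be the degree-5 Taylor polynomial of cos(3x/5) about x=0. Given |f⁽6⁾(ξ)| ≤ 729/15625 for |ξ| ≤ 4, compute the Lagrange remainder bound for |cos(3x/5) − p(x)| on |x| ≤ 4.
20736/78125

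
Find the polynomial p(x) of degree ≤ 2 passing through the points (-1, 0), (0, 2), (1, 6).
x**2 + 3*x + 2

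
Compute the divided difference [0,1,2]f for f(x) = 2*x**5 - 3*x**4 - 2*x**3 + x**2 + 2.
4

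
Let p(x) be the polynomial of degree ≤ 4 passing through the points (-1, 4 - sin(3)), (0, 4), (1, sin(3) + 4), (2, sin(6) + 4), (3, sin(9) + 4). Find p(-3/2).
63*sin(3)/128 + 35*sin(9)/128 - 45*sin(6)/32 + 4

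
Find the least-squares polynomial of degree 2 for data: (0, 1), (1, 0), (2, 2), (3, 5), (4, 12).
36/35 + (-151/70)x + (17/14)x²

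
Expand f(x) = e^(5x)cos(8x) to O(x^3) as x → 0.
1 + 5*x - 39*x**2/2 + O(x**3)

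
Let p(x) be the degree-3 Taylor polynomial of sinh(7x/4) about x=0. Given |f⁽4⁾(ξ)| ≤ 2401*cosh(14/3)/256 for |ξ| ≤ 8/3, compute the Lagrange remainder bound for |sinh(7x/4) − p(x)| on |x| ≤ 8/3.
4802*cosh(14/3)/243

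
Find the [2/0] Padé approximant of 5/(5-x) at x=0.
x**2/25 + x/5 + 1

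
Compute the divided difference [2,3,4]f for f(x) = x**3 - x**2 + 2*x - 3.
8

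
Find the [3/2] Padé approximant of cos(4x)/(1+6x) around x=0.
(352*x**3/7 - 176*x**2/21 - 6*x + 1)/(1 - 764*x**2/21)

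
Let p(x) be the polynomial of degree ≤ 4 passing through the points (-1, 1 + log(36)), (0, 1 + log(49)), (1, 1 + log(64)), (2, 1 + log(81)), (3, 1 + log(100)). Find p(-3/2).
1 + log(8388608*2**(3/16)*3**(19/64)*5**(35/64)*7**(7/16)/2470629)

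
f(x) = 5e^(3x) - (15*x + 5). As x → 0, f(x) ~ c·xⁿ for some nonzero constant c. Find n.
2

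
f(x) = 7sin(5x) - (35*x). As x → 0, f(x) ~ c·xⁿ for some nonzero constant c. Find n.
3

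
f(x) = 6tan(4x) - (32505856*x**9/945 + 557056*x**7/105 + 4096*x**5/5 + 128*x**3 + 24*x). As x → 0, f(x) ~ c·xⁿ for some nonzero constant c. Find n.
11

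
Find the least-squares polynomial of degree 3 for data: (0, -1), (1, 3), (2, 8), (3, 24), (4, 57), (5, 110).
-47/63 + (643/189)x + (-53/36)x² + (113/108)x³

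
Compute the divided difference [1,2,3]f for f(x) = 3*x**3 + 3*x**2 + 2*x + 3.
21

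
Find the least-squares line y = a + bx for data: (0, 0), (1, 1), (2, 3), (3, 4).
a = -1/10, b = 7/5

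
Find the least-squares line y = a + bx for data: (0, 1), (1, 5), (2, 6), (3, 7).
a = 19/10, b = 19/10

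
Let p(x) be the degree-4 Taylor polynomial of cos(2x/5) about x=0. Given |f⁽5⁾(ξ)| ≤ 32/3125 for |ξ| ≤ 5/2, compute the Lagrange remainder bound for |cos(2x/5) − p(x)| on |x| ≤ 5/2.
1/120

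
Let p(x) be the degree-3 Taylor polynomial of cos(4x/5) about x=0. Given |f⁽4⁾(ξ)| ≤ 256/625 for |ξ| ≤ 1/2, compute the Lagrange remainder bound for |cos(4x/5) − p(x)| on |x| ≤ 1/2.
2/1875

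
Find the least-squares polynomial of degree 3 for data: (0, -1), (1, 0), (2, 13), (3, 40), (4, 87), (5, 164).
-9/7 + (-4/7)x + (12/7)x² + x³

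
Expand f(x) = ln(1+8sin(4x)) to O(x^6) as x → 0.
32*x - 512*x**2 + 32512*x**3/3 - 778240*x**4/3 + 19870720*x**5/3 + O(x**6)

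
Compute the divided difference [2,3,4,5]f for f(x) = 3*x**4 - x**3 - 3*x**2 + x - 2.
41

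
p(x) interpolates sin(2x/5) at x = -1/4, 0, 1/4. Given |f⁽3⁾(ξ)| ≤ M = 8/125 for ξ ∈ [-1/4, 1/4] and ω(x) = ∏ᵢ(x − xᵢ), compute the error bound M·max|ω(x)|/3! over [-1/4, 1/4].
sqrt(3)/27000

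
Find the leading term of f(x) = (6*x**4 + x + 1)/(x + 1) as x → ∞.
6*x**3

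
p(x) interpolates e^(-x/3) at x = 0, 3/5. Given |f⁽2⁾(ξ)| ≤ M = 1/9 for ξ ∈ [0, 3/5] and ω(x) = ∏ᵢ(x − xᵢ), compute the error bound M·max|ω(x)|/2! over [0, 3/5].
1/200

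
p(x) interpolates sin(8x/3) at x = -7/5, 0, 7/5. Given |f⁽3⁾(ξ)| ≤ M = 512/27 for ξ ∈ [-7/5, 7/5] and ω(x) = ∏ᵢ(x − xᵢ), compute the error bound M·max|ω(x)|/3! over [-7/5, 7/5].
175616*sqrt(3)/91125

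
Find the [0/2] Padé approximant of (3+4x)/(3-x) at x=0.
1/(20*x**2/9 - 5*x/3 + 1)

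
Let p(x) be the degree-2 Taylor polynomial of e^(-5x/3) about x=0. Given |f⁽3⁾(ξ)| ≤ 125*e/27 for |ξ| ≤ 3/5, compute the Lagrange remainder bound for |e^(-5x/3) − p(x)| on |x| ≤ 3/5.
e/6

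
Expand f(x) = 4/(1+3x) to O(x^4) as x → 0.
4 - 12*x + 36*x**2 - 108*x**3 + O(x**4)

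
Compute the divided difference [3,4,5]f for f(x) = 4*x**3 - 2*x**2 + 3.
46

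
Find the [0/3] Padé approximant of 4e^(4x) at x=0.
4/(-32*x**3/3 + 8*x**2 - 4*x + 1)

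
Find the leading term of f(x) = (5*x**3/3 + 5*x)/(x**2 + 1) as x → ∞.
5*x/3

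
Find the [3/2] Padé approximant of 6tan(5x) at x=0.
(-50*x**3 + 30*x)/(1 - 10*x**2)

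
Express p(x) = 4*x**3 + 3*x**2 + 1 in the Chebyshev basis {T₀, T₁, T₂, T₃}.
(5/2)T₀ + (3)T₁ + (3/2)T₂ + T₃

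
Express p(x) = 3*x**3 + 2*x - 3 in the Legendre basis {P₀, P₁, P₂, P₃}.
(-3)P₀ + (19/5)P₁ + (6/5)P₃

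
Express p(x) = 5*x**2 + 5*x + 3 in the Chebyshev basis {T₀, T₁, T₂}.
(11/2)T₀ + (5)T₁ + (5/2)T₂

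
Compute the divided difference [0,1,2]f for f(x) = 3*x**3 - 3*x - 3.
9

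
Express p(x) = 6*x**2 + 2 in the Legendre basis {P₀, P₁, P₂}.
(4)P₀ + (4)P₂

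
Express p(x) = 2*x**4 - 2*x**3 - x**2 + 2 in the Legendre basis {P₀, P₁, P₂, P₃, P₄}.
(31/15)P₀ + (-6/5)P₁ + (10/21)P₂ + (-4/5)P₃ + (16/35)P₄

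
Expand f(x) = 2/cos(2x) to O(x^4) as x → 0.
2 + 4*x**2 + O(x**4)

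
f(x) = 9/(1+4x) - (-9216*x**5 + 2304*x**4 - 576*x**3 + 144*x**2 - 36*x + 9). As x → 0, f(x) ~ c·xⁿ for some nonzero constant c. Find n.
6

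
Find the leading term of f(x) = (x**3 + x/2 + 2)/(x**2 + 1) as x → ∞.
x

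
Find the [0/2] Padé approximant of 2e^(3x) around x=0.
2/(9*x**2/2 - 3*x + 1)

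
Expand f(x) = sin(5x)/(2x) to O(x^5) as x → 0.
5/2 - 125*x**2/12 + 625*x**4/48 + O(x**5)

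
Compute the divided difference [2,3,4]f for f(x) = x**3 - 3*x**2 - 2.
6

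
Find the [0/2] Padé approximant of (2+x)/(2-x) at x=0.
1/(x**2/2 - x + 1)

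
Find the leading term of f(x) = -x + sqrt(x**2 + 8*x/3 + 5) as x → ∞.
4/3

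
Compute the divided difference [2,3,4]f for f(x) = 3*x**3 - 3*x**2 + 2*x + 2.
24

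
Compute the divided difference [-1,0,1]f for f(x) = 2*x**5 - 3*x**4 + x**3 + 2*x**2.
-1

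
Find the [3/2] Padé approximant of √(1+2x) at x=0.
(x**3/4 + 9*x**2/4 + 3*x + 1)/(3*x**2/4 + 2*x + 1)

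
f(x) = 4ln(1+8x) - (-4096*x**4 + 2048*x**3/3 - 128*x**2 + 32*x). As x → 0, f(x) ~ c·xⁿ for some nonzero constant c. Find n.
5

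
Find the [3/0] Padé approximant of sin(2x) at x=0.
-4*x**3/3 + 2*x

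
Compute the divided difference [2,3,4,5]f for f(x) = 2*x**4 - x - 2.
28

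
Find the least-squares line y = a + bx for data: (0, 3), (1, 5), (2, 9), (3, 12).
a = 13/5, b = 31/10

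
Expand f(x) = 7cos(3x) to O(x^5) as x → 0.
7 - 63*x**2/2 + 189*x**4/8 + O(x**5)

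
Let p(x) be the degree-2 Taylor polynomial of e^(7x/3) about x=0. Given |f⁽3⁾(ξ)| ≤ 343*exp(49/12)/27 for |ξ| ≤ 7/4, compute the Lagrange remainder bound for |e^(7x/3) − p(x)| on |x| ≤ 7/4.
117649*exp(49/12)/10368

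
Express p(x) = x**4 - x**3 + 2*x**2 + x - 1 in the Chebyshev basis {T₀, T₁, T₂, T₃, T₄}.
(3/8)T₀ + (1/4)T₁ + (3/2)T₂ + (-1/4)T₃ + (1/8)T₄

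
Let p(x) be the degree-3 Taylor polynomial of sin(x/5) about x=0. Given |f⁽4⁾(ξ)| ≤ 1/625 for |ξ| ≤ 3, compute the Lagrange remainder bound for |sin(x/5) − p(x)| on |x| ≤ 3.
27/5000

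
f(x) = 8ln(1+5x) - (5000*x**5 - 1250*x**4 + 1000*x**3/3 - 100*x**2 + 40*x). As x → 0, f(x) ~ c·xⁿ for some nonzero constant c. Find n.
6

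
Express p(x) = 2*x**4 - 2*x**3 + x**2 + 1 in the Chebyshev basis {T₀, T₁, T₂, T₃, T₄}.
(9/4)T₀ + (-3/2)T₁ + (3/2)T₂ + (-1/2)T₃ + (1/4)T₄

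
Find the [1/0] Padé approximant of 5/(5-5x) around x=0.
x + 1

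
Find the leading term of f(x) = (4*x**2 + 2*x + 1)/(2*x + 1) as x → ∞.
2*x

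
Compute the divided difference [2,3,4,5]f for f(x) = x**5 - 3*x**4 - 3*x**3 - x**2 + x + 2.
80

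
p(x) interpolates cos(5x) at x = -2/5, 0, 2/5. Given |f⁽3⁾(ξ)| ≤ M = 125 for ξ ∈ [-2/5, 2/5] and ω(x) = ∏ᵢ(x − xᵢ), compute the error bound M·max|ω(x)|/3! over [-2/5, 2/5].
8*sqrt(3)/27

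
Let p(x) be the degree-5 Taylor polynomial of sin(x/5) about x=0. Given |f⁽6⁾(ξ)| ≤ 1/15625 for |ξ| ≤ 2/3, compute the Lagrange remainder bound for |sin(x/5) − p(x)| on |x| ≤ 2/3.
4/512578125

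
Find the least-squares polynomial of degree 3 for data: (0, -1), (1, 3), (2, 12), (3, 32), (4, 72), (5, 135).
-13/14 + (281/84)x + (-9/14)x² + (13/12)x³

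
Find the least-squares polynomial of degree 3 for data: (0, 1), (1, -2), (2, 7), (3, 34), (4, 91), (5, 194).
40/63 + (-109/54)x + (-89/63)x² + (103/54)x³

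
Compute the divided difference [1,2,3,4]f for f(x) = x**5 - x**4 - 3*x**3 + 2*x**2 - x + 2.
52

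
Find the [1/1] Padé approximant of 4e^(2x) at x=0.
(4*x + 4)/(1 - x)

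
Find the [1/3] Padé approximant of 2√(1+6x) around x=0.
(21*x/2 + 2)/(27*x**3/8 - 9*x**2/4 + 9*x/4 + 1)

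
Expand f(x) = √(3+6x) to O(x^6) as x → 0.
sqrt(3) + sqrt(3)*x - sqrt(3)*x**2/2 + sqrt(3)*x**3/2 - 5*sqrt(3)*x**4/8 + 7*sqrt(3)*x**5/8 + O(x**6)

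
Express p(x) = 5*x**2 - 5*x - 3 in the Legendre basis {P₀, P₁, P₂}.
(-4/3)P₀ + (-5)P₁ + (10/3)P₂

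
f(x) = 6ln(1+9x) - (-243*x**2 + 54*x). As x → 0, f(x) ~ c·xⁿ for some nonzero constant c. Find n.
3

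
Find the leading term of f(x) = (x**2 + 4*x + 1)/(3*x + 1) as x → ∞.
x/3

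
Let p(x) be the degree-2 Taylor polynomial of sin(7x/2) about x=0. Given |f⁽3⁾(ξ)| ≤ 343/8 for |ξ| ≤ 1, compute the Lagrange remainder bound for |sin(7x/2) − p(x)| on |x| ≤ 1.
343/48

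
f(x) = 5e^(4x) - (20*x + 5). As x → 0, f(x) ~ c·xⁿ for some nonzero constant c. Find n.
2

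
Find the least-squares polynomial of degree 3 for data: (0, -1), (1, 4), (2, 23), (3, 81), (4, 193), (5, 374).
-38/63 + (89/378)x + (17/126)x² + (80/27)x³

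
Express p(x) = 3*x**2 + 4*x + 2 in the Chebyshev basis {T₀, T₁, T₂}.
(7/2)T₀ + (4)T₁ + (3/2)T₂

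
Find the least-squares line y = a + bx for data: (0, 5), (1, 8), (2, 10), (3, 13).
a = 51/10, b = 13/5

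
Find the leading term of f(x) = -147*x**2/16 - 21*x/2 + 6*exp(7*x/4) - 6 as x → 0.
343*x**3/64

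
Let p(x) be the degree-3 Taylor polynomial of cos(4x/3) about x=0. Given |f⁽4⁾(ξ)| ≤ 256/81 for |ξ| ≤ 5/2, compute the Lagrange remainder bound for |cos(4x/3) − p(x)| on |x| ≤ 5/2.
1250/243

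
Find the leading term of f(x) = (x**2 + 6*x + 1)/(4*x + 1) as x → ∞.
x/4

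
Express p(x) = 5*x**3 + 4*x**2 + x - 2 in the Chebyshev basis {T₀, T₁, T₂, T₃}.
(19/4)T₁ + (2)T₂ + (5/4)T₃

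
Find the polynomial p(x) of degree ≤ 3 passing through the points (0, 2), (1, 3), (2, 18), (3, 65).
3*x**3 - 2*x**2 + 2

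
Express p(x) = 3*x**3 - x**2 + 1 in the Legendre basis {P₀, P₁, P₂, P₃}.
(2/3)P₀ + (9/5)P₁ + (-2/3)P₂ + (6/5)P₃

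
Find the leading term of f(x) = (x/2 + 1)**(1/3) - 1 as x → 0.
x/6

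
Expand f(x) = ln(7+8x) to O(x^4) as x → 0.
log(7) + 8*x/7 - 32*x**2/49 + 512*x**3/1029 + O(x**4)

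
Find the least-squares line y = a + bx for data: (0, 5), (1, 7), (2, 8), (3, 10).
a = 51/10, b = 8/5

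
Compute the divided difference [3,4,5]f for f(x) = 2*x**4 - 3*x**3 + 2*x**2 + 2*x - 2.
160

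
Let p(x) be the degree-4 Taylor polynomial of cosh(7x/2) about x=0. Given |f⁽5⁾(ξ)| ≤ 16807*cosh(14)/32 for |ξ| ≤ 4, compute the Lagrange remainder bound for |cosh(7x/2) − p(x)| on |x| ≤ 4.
67228*cosh(14)/15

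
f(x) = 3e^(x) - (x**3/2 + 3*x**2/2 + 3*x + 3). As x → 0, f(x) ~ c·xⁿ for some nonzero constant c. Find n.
4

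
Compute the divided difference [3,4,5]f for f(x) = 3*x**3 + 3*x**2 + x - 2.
39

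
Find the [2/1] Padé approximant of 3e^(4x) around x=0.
(8*x**2 + 8*x + 3)/(1 - 4*x/3)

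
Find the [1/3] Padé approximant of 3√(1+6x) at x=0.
(63*x/4 + 3)/(27*x**3/8 - 9*x**2/4 + 9*x/4 + 1)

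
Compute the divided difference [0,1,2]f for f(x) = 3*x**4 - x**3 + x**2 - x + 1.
19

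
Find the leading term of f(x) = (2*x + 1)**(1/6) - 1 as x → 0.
x/3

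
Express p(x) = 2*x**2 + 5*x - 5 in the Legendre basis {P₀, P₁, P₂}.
(-13/3)P₀ + (5)P₁ + (4/3)P₂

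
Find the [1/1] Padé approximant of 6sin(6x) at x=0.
36*x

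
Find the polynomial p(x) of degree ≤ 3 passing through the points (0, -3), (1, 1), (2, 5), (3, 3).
-x**3 + 3*x**2 + 2*x - 3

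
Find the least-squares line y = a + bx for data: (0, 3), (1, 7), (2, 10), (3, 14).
a = 31/10, b = 18/5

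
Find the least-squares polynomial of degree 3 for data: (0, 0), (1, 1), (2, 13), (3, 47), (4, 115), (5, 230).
-1/14 + (3/28)x + (-23/28)x² + (2)x³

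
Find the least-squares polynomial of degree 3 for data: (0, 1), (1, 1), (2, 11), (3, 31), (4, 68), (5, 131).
83/126 + (-53/756)x + (34/63)x² + (101/108)x³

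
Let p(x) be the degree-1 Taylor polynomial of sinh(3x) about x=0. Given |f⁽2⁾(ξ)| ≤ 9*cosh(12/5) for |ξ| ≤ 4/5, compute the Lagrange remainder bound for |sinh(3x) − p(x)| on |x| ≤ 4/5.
72*cosh(12/5)/25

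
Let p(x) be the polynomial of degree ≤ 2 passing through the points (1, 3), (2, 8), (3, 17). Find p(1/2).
2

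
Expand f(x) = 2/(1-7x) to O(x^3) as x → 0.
2 + 14*x + 98*x**2 + O(x**3)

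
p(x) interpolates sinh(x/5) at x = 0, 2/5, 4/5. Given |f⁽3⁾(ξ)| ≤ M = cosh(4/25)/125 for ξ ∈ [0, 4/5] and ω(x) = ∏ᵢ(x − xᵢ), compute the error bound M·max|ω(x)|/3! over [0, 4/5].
8*sqrt(3)*cosh(4/25)/421875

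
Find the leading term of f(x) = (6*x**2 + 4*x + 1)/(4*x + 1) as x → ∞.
3*x/2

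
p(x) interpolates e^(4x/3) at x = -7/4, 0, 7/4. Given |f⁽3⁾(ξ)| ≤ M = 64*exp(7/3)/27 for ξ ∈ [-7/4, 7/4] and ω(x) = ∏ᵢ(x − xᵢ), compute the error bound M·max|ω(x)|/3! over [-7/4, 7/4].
343*sqrt(3)*exp(7/3)/729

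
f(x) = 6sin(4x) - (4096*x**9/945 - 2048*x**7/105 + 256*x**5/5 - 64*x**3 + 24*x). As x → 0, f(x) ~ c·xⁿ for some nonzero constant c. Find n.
11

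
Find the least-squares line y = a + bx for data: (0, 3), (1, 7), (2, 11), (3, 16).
a = 14/5, b = 43/10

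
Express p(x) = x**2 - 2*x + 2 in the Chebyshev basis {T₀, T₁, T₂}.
(5/2)T₀ + (-2)T₁ + (1/2)T₂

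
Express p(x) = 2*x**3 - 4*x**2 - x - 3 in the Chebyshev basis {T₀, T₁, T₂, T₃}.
(-5)T₀ + (1/2)T₁ + (-2)T₂ + (1/2)T₃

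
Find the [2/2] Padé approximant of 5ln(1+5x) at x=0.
25*x*(5*x + 2)/(2*(25*x**2/6 + 5*x + 1))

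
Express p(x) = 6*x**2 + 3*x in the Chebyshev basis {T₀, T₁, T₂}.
(3)T₀ + (3)T₁ + (3)T₂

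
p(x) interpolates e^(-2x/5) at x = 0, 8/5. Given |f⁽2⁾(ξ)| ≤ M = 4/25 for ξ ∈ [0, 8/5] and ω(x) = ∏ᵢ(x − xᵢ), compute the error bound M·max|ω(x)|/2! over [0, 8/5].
32/625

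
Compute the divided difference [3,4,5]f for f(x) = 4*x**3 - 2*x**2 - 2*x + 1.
46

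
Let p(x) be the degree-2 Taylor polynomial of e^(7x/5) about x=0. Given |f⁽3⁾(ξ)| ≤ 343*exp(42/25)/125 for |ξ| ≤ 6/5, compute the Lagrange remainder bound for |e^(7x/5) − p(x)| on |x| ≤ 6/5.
12348*exp(42/25)/15625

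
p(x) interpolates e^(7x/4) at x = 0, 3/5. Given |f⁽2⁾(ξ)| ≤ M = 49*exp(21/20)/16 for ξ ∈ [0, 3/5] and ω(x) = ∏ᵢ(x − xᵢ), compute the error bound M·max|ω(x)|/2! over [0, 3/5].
441*exp(21/20)/3200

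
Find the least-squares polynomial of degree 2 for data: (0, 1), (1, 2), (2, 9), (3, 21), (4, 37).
4/5 + (-9/10)x + (5/2)x²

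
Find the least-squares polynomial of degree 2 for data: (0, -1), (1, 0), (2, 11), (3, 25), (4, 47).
-48/35 + (-53/70)x + (45/14)x²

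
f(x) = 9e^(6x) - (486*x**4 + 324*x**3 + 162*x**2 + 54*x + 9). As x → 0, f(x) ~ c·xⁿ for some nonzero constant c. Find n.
5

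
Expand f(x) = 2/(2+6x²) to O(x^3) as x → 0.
1 - 3*x**2 + O(x**3)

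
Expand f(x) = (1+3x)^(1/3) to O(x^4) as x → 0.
1 + x - x**2 + 5*x**3/3 + O(x**4)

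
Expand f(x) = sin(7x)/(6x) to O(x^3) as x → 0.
7/6 - 343*x**2/36 + O(x**3)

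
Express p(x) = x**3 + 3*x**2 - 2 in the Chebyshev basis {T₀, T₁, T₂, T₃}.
(-1/2)T₀ + (3/4)T₁ + (3/2)T₂ + (1/4)T₃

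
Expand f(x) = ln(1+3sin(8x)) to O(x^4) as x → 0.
24*x - 288*x**2 + 4352*x**3 + O(x**4)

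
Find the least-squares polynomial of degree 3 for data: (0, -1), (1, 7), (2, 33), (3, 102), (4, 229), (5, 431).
-2/3 + (239/126)x + (34/21)x² + (55/18)x³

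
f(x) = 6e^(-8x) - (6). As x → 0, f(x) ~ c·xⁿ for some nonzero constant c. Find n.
1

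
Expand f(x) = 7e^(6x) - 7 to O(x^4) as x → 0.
42*x + 126*x**2 + 252*x**3 + O(x**4)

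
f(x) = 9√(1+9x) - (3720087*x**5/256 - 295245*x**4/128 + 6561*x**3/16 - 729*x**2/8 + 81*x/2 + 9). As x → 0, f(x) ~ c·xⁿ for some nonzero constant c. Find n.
6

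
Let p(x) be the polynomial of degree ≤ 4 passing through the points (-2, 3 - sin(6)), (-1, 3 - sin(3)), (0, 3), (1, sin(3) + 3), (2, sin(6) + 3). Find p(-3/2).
-7*sin(3)/8 - 5*sin(6)/16 + 3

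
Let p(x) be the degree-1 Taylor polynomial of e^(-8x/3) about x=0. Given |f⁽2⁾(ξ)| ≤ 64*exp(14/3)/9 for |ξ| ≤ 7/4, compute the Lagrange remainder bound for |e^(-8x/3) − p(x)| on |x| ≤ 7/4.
98*exp(14/3)/9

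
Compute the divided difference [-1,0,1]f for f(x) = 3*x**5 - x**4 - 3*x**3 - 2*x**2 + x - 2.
-3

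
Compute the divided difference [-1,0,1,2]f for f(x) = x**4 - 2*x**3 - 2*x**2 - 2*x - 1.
0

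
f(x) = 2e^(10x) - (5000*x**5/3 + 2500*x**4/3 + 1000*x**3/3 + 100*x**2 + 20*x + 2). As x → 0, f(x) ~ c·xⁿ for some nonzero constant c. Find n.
6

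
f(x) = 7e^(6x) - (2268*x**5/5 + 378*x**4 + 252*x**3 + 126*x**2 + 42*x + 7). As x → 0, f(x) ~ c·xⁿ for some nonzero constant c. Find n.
6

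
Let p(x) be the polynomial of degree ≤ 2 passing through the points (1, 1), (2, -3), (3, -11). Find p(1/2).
3/2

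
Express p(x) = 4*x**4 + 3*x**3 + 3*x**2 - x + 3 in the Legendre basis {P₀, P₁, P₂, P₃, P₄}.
(24/5)P₀ + (4/5)P₁ + (30/7)P₂ + (6/5)P₃ + (32/35)P₄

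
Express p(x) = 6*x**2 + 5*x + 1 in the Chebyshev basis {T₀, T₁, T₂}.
(4)T₀ + (5)T₁ + (3)T₂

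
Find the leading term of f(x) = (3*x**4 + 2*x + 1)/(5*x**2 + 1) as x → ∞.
3*x**2/5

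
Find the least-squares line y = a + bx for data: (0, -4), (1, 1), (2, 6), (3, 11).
a = -4, b = 5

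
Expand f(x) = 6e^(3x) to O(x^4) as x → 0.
6 + 18*x + 27*x**2 + 27*x**3 + O(x**4)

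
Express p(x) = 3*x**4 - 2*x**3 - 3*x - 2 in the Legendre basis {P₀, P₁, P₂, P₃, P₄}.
(-7/5)P₀ + (-21/5)P₁ + (12/7)P₂ + (-4/5)P₃ + (24/35)P₄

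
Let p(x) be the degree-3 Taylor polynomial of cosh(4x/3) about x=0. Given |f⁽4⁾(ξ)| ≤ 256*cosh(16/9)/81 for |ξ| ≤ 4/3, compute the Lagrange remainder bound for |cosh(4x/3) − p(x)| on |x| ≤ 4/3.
8192*cosh(16/9)/19683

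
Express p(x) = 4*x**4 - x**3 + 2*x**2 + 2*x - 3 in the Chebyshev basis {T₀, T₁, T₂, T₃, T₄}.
(-1/2)T₀ + (5/4)T₁ + (3)T₂ + (-1/4)T₃ + (1/2)T₄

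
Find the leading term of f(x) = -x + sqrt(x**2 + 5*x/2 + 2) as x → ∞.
5/4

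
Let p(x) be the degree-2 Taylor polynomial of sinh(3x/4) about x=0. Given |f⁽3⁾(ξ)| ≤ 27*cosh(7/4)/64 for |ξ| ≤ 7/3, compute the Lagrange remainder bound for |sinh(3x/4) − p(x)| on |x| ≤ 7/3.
343*cosh(7/4)/384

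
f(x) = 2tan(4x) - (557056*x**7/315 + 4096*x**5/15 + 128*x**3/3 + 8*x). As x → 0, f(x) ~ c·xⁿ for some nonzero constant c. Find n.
9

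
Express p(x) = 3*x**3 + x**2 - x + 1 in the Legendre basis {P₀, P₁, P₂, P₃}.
(4/3)P₀ + (4/5)P₁ + (2/3)P₂ + (6/5)P₃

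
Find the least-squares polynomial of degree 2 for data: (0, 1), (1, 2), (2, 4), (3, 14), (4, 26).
9/7 + (-83/35)x + (15/7)x²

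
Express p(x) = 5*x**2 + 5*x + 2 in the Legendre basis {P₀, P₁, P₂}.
(11/3)P₀ + (5)P₁ + (10/3)P₂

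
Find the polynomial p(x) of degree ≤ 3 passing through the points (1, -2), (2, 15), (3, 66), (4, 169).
3*x**3 - x**2 - x - 3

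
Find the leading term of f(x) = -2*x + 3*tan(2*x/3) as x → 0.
8*x**3/27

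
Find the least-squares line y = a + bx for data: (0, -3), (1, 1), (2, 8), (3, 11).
a = -31/10, b = 49/10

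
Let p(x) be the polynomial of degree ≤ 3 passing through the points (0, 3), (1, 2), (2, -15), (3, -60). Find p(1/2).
15/4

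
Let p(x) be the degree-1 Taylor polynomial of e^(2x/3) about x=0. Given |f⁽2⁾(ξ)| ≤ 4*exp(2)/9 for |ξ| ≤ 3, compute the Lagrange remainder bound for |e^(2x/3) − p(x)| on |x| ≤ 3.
2*exp(2)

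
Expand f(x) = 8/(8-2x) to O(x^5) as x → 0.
1 + x/4 + x**2/16 + x**3/64 + x**4/256 + O(x**5)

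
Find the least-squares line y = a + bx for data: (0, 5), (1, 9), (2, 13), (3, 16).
a = 26/5, b = 37/10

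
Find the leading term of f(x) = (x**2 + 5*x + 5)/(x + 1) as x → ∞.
x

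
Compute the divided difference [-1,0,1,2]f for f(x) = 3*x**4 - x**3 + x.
5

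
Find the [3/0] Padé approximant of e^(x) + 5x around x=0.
x**3/6 + x**2/2 + 6*x + 1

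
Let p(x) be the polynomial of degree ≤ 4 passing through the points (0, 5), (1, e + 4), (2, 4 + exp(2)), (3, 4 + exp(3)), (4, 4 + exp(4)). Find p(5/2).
-5*exp(4)/128 - 5*e/32 + 515/128 + 45*exp(2)/64 + 15*exp(3)/32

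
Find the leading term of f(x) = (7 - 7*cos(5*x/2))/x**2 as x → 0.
175/8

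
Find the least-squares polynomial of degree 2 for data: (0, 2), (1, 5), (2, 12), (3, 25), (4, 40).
66/35 + (36/35)x + (15/7)x²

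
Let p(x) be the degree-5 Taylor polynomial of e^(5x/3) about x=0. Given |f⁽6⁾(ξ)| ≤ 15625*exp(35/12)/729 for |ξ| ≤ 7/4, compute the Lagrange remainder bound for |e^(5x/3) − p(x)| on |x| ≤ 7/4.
367653125*exp(35/12)/429981696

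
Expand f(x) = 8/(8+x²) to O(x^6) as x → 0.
1 - x**2/8 + x**4/64 + O(x**6)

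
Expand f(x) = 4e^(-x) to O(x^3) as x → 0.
4 - 4*x + 2*x**2 + O(x**3)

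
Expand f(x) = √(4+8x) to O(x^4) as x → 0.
2 + 2*x - x**2 + x**3 + O(x**4)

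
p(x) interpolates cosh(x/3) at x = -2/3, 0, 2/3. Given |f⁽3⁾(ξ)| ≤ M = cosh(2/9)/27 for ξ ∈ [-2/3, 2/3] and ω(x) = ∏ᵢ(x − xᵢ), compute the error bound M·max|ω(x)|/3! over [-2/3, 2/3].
8*sqrt(3)*cosh(2/9)/19683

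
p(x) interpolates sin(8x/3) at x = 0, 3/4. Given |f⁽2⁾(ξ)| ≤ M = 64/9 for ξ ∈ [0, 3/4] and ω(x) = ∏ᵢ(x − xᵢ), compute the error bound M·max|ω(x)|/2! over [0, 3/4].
1/2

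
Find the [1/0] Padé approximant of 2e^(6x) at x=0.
12*x + 2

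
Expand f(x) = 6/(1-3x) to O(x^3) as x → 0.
6 + 18*x + 54*x**2 + O(x**3)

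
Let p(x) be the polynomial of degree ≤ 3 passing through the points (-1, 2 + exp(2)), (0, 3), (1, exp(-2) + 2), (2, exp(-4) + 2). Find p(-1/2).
(-5*exp(2) + 1 + (5*exp(2) + 47)*exp(4))*exp(-4)/16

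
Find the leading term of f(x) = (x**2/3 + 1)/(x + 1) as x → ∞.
x/3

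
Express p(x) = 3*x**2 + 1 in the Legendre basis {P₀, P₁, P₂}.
(2)P₀ + (2)P₂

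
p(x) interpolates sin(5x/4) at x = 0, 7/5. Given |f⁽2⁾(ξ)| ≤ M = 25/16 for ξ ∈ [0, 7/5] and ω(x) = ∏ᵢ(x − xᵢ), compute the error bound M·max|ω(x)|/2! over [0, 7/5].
49/128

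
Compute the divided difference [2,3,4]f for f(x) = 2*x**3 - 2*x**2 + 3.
16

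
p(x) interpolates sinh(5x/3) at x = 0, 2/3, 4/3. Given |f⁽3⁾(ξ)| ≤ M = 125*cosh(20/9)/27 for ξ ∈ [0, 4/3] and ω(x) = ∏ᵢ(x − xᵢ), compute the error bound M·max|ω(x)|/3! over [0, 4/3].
1000*sqrt(3)*cosh(20/9)/19683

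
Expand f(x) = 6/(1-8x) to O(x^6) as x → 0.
6 + 48*x + 384*x**2 + 3072*x**3 + 24576*x**4 + 196608*x**5 + O(x**6)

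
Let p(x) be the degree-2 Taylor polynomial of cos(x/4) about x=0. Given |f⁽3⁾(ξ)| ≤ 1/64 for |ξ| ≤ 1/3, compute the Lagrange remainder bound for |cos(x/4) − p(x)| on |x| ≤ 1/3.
1/10368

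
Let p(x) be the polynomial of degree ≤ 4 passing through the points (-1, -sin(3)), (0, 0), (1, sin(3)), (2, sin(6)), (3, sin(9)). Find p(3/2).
15*sin(6)/32 - 5*sin(9)/128 + 87*sin(3)/128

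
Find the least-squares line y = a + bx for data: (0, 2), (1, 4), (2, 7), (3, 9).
a = 19/10, b = 12/5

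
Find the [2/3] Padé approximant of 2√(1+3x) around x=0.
(63*x**2/8 + 42*x/5 + 2)/(-27*x**3/160 + 81*x**2/80 + 27*x/10 + 1)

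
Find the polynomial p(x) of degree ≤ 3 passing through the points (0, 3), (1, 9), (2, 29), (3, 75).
2*x**3 + x**2 + 3*x + 3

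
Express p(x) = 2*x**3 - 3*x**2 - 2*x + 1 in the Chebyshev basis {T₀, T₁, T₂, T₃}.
(-1/2)T₀ + (-1/2)T₁ + (-3/2)T₂ + (1/2)T₃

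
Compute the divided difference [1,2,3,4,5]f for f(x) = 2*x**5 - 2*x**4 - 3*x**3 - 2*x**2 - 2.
28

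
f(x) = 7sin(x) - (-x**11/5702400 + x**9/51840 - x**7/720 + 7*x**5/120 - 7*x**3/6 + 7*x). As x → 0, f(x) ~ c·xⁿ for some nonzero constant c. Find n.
13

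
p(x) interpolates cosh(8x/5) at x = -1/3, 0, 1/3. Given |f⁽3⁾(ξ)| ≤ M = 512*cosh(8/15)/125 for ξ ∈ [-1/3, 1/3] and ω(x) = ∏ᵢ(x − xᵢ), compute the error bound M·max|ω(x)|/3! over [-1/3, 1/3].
512*sqrt(3)*cosh(8/15)/91125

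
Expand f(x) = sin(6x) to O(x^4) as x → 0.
6*x - 36*x**3 + O(x**4)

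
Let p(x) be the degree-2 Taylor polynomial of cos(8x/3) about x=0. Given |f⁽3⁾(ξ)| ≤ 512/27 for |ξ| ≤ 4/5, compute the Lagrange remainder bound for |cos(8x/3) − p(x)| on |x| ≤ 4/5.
16384/10125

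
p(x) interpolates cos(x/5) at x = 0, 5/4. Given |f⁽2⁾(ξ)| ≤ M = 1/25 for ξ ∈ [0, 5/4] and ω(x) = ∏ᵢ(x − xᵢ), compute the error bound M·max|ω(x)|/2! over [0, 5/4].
1/128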